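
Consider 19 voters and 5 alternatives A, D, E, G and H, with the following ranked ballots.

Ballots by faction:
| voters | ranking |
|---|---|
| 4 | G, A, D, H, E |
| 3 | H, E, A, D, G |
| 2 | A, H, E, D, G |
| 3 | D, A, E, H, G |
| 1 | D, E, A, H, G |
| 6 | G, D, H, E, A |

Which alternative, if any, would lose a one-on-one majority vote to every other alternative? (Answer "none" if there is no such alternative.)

Head-to-head results (19 voters):
A vs D: D, 10–9.
A vs E: A is ranked higher on 4+2+3 = 9 ballots, E on 10. E wins 10–9.
A vs G: 9 to 10, G.
A–H: A 10–9.
D–E: D 14–5.
D vs G: 3+2+3+1 = 9 for D, 10 for G — G by 10–9.
D vs H: 14 to 5, D.
E vs G: 9 to 10, G.
E vs H: H, 15–4.
G vs H: 10 to 9, G.
Each alternative has at least one pairwise win (A beats H; D beats A; E beats A; G beats A; H beats E) — no Condorcet loser.

none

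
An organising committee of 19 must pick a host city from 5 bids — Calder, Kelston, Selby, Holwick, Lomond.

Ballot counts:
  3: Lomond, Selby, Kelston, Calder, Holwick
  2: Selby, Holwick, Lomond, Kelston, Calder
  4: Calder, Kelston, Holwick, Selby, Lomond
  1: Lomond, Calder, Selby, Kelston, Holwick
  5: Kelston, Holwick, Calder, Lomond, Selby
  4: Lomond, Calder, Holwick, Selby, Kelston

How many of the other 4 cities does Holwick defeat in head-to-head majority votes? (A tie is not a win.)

Holwick against each rival (19 organisers):
Holwick vs Calder: Calder, 12–7.
Holwick vs Kelston: 6 to 13, Kelston.
Holwick vs Selby: 13 to 6, Holwick.
Holwick vs Lomond: Holwick preferred on 2+4+5 = 11 ballots; Holwick wins 11–8.
Holwick beats Selby, Lomond; loses to Calder, Kelston — 2 pairwise wins.

2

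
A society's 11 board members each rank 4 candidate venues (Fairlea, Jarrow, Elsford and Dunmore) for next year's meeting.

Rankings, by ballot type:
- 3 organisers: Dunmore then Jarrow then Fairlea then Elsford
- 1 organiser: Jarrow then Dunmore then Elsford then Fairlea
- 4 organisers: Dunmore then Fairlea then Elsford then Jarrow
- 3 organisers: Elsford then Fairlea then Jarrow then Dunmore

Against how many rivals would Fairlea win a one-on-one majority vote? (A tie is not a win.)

2

Fairlea against each rival (11 organisers):
Fairlea vs Jarrow: Fairlea wins 7–4.
Fairlea–Elsford: Fairlea 7–4.
Fairlea vs Dunmore: Dunmore wins 8–3.
Fairlea beats Jarrow, Elsford; loses to Dunmore — 2 pairwise wins.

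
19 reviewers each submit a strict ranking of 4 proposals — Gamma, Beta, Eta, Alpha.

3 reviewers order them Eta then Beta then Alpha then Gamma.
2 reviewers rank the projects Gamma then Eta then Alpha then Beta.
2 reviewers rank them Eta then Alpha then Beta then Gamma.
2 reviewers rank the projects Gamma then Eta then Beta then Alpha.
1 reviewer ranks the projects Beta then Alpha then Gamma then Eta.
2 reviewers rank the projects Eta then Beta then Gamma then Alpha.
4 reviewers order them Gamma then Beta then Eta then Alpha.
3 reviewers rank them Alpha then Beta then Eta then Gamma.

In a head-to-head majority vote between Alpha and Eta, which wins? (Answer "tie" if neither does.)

Eta

Ballots ranking Alpha above Eta: 1 + 3 = 4.
Ballots ranking Eta above Alpha: 19 − 4 = 15.
Eta wins the head-to-head 15–4.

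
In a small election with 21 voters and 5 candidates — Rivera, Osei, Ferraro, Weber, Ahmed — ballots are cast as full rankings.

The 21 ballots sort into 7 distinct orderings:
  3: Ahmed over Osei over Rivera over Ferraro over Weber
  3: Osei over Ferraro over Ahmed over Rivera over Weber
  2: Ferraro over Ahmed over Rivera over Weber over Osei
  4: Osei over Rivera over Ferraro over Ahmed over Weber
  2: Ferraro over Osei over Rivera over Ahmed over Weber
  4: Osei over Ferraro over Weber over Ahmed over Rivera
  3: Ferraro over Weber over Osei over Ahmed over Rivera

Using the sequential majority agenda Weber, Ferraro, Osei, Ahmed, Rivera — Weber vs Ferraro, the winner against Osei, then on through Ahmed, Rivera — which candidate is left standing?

Osei

Round 1: Weber vs Ferraro — 0–21, Ferraro advances.
Round 2: Ferraro vs Osei — 7–14, Osei advances.
Round 3: Osei vs Ahmed — 16–5, Osei advances.
Round 4: Osei vs Rivera — 19–2, Osei advances.
The agenda winner is Osei.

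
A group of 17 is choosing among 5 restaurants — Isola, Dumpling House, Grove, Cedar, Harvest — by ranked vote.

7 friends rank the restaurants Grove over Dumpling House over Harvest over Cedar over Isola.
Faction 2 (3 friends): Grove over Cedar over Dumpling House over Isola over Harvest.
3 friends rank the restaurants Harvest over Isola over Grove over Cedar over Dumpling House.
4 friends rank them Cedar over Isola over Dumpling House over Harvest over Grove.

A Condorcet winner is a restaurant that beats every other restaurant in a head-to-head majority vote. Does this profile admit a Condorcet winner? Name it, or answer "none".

Grove

Pairwise majorities:
Isola vs Dumpling House: 7 to 10, Dumpling House.
Isola vs Grove: Isola is ranked higher on 3+4 = 7 ballots, Grove on 10. Grove wins 10–7.
Isola vs Cedar: Isola is ranked higher on 3 ballots, Cedar on 14. Cedar wins 14–3.
Isola vs Harvest: Isola is ranked higher on 3+4 = 7 ballots, Harvest on 10. Harvest wins 10–7.
Dumpling House vs Grove: 4 for Dumpling House, 13 for Grove — Grove by 13–4.
Dumpling House vs Cedar: Dumpling House preferred on 7 ballots; Cedar wins 10–7.
Dumpling House vs Harvest: Dumpling House is ranked higher on 7+3+4 = 14 ballots, Harvest on 3. Dumpling House wins 14–3.
Grove vs Cedar: Grove is ranked higher on 7+3+3 = 13 ballots, Cedar on 4. Grove wins 13–4.
Grove vs Harvest: Grove preferred on 7+3 = 10 ballots; Grove wins 10–7.
Cedar vs Harvest: Cedar is ranked higher on 3+4 = 7 ballots, Harvest on 10. Harvest wins 10–7.
Grove defeats every rival head-to-head and is the Condorcet winner.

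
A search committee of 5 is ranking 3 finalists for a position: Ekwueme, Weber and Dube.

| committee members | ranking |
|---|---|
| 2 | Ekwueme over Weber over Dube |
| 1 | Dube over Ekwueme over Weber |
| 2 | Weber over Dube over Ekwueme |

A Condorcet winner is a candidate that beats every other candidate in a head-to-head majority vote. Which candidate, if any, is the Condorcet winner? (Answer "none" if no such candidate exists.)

none

Head-to-head results (5 committee members):
Ekwueme vs Weber: Ekwueme is ranked higher on 2+1 = 3 ballots, Weber on 2. Ekwueme wins 3–2.
Ekwueme–Dube: Dube 3–2.
Weber vs Dube: Weber, 4–1.
Every candidate loses at least once (Ekwueme loses to Dube; Weber loses to Ekwueme; Dube loses to Weber). The majority relation contains the cycle Ekwueme → Weber → Dube → Ekwueme, so there is no Condorcet winner.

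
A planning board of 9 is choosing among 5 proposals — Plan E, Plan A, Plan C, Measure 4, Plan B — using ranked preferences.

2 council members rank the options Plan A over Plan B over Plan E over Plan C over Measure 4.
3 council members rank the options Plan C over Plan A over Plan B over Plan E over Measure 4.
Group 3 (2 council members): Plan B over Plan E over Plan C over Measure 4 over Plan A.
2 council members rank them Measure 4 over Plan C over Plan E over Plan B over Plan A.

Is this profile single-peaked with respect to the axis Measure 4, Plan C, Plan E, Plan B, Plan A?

Axis positions: Measure 4=1, Plan C=2, Plan E=3, Plan B=4, Plan A=5.
Group 1 (peak Plan A at position 5): ranking walks positions 5-4-3-2-1, expanding outward from the peak — single-peaked.
Group 2: ranking walks positions 2-5-4-3-1; Plan A is ranked above Plan E even though Plan E lies between Plan A and the peak Plan C on the axis — preferences dip and rise again. Not single-peaked.
Group 3 (peak Plan B at position 4): ranking walks positions 4-3-2-1-5, expanding outward from the peak — single-peaked.
Group 4 (peak Measure 4 at position 1): ranking walks positions 1-2-3-4-5, expanding outward from the peak — single-peaked.
Group 2 violates single-peakedness, so the profile is not single-peaked on this axis.

no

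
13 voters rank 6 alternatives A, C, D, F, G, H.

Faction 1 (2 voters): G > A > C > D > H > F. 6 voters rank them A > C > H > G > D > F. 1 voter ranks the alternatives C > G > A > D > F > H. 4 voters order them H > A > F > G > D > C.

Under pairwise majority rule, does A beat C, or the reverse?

Ballots ranking A above C: 2 + 6 + 4 = 12.
Ballots ranking C above A: 13 − 12 = 1.
A wins the head-to-head 12–1.

A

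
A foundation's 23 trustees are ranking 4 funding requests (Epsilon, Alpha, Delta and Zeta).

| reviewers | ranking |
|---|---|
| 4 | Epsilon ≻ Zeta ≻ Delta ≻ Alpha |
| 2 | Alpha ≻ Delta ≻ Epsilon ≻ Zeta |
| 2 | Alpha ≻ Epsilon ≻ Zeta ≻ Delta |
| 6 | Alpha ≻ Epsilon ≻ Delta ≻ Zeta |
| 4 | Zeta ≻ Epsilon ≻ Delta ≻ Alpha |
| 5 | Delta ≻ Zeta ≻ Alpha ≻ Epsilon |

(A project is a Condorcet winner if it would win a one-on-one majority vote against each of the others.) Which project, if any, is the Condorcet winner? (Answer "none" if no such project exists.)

Head-to-head results (23 reviewers):
Epsilon vs Alpha: Alpha, 15–8.
Epsilon vs Delta: Epsilon wins 16–7.
Epsilon–Zeta: Epsilon 14–9.
Alpha vs Delta: Delta wins 13–10.
Alpha–Zeta: Zeta 13–10.
Delta–Zeta: Delta 13–10.
No project is unbeaten: Epsilon loses to Alpha; Alpha loses to Delta; Delta loses to Epsilon; Zeta loses to Epsilon. In particular Epsilon → Delta → Alpha → Epsilon is a majority cycle — no Condorcet winner exists.

none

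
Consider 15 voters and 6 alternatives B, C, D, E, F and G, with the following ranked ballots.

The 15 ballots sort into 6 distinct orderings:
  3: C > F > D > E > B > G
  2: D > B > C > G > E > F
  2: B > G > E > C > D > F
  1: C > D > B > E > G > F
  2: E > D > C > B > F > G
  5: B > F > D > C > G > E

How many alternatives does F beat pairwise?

3

F against each rival (15 voters):
F vs B: 3 to 12, B.
F–C: C 10–5.
F–D: F 8–7.
F vs E: F is ranked higher on 3+5 = 8 ballots, E on 7. F wins 8–7.
F vs G: 10 to 5, F.
F beats D, E, G; loses to B, C — 3 pairwise wins.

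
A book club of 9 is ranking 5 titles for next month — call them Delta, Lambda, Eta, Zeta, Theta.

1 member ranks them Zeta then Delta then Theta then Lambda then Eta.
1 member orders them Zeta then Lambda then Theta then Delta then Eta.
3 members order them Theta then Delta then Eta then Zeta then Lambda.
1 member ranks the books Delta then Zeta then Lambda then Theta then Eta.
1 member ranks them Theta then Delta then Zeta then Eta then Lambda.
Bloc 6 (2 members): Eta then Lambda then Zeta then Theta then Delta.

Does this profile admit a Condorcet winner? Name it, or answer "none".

none

Head-to-head results (9 members):
Delta vs Lambda: Delta, 6–3.
Delta vs Eta: Delta, 7–2.
Delta vs Zeta: Delta, 5–4.
Delta vs Theta: Theta wins 7–2.
Lambda–Eta: Eta 6–3.
Lambda–Zeta: Zeta 7–2.
Lambda–Theta: Theta 5–4.
Eta vs Zeta: Eta, 5–4.
Eta vs Theta: Theta, 7–2.
Zeta vs Theta: Zeta, 5–4.
Each book drops at least one matchup (Delta loses to Theta; Lambda loses to Delta; Eta loses to Delta; Zeta loses to Delta; Theta loses to Zeta); the cycle Delta > Zeta > Theta > Delta rules out a Condorcet winner.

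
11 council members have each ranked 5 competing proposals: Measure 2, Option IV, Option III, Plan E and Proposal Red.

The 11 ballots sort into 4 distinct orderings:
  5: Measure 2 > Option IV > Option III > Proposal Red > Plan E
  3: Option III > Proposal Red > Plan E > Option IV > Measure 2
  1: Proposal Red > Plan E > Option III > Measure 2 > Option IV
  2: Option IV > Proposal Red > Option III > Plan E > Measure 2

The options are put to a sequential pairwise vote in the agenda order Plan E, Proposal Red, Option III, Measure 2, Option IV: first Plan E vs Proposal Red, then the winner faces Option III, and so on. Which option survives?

Round 1: Plan E vs Proposal Red — 0–11, Proposal Red advances.
Round 2: Proposal Red vs Option III — 3–8, Option III advances.
Round 3: Option III vs Measure 2 — 6–5, Option III advances.
Round 4: Option III vs Option IV — 4–7, Option IV advances.
Option IV survives the agenda.

Option IV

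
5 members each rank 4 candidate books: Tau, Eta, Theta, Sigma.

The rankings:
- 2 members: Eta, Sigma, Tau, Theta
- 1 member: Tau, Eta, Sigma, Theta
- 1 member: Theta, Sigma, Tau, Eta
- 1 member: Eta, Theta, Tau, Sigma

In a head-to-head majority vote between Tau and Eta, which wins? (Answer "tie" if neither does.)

Ballots ranking Tau above Eta: 1 + 1 = 2.
Ballots ranking Eta above Tau: 5 − 2 = 3.
Eta wins the head-to-head 3–2.

Eta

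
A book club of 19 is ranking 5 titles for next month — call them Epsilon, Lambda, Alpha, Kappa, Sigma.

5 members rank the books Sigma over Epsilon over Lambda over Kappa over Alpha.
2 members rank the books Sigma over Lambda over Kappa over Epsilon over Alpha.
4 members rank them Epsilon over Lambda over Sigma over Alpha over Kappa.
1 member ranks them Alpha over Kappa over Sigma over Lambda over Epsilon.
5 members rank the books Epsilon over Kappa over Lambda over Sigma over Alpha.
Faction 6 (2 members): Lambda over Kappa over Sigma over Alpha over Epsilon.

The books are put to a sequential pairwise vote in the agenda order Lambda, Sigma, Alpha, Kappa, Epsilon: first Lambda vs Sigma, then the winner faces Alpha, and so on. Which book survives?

Round 1: Lambda vs Sigma — 11–8, Lambda advances.
Round 2: Lambda vs Alpha — 18–1, Lambda advances.
Round 3: Lambda vs Kappa — 13–6, Lambda advances.
Round 4: Lambda vs Epsilon — 5–14, Epsilon advances.
The agenda winner is Epsilon.

Epsilon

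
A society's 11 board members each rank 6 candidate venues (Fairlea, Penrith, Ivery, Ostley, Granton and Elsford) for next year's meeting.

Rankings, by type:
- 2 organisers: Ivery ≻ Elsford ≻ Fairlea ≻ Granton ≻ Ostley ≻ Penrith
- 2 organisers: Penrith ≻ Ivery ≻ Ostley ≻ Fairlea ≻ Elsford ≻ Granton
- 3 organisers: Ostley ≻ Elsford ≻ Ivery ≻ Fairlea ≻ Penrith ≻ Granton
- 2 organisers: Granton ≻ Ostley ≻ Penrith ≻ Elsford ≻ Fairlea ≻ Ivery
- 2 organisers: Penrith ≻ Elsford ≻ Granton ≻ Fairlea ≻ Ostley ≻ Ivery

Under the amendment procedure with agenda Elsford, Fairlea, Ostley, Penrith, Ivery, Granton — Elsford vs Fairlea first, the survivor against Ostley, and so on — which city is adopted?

Granton

Round 1: Elsford vs Fairlea — 9–2, Elsford advances.
Round 2: Elsford vs Ostley — 4–7, Ostley advances.
Round 3: Ostley vs Penrith — 7–4, Ostley advances.
Round 4: Ostley vs Ivery — 7–4, Ostley advances.
Round 5: Ostley vs Granton — 5–6, Granton advances.
The agenda winner is Granton.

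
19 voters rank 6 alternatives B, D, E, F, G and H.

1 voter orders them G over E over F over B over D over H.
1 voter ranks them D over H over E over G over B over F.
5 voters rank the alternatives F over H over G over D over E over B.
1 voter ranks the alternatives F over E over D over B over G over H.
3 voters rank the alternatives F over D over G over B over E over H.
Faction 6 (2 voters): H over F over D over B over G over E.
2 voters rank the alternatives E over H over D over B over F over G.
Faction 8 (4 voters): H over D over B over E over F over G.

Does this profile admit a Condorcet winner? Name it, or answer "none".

F

Check each pair by majority over 19 ballots:
B vs D: D, 18–1.
B vs E: 9 to 10, E.
B vs F: F wins 12–7.
B vs G: G, 10–9.
B vs H: H wins 14–5.
D vs E: 15 to 4, D.
D–F: F 12–7.
D vs G: D is ranked higher on 1+1+3+2+2+4 = 13 ballots, G on 6. D wins 13–6.
D vs H: H, 13–6.
E vs F: 1+1+2+4 = 8 for E, 11 for F — F by 11–8.
E vs G: 8 to 11, G.
E vs H: 1+1+3+2 = 7 for E, 12 for H — H by 12–7.
F vs G: F, 17–2.
F vs H: F preferred on 1+5+1+3 = 10 ballots; F wins 10–9.
G vs H: H wins 14–5.
F defeats every rival head-to-head and is the Condorcet winner.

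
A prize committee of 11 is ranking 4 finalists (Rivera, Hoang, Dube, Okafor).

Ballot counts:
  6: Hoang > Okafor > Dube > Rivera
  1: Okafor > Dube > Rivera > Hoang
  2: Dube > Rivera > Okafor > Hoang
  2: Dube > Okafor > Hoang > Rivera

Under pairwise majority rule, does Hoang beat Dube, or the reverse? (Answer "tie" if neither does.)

Hoang

Ballots ranking Hoang above Dube: 6.
Ballots ranking Dube above Hoang: 11 − 6 = 5.
Hoang wins the head-to-head 6–5.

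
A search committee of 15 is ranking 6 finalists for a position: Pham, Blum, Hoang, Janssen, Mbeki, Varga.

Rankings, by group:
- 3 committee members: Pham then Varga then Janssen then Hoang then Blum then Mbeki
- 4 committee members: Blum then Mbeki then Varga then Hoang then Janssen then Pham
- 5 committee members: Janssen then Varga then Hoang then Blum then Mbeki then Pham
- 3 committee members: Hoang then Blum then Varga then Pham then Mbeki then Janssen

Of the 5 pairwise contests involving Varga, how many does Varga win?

5

Varga against each rival (15 committee members):
Varga vs Pham: Varga wins 12–3.
Varga vs Blum: Varga, 8–7.
Varga vs Hoang: Varga wins 12–3.
Varga vs Janssen: 3+4+3 = 10 for Varga, 5 for Janssen — Varga by 10–5.
Varga vs Mbeki: Varga wins 11–4.
Varga beats Pham, Blum, Hoang, Janssen, Mbeki — 5 pairwise wins.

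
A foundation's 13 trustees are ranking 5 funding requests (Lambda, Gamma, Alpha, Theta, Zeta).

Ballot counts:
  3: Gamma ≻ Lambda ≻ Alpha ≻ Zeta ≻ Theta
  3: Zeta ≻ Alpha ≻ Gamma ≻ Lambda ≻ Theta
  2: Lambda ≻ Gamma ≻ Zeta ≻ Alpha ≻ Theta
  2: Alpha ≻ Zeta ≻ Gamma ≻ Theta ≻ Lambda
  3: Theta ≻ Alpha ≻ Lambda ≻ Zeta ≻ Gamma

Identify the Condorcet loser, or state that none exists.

Head-to-head results (13 reviewers):
Lambda vs Gamma: Gamma wins 8–5.
Lambda vs Alpha: Alpha wins 8–5.
Lambda vs Theta: 8 to 5, Lambda.
Lambda vs Zeta: Lambda is ranked higher on 3+2+3 = 8 ballots, Zeta on 5. Lambda wins 8–5.
Gamma vs Alpha: Alpha wins 8–5.
Gamma vs Theta: Gamma preferred on 3+3+2+2 = 10 ballots; Gamma wins 10–3.
Gamma vs Zeta: 5 to 8, Zeta.
Alpha vs Theta: 10 to 3, Alpha.
Alpha vs Zeta: Alpha preferred on 3+2+3 = 8 ballots; Alpha wins 8–5.
Theta vs Zeta: Theta preferred on 3 ballots; Zeta wins 10–3.
Theta is beaten in every head-to-head and is the Condorcet loser.

Theta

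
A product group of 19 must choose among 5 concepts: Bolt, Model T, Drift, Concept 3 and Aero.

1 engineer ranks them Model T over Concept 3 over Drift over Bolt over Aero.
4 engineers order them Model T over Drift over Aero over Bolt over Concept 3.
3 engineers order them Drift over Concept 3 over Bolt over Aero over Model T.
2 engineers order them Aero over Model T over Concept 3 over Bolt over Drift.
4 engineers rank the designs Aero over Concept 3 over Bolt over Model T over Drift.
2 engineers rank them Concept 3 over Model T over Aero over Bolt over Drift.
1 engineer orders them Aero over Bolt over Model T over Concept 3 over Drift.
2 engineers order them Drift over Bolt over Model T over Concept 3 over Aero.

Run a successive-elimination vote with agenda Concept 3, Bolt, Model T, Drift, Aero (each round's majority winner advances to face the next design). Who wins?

Aero

Round 1: Concept 3 vs Bolt — 12–7, Concept 3 advances.
Round 2: Concept 3 vs Model T — 9–10, Model T advances.
Round 3: Model T vs Drift — 14–5, Model T advances.
Round 4: Model T vs Aero — 9–10, Aero advances.
Aero survives the agenda.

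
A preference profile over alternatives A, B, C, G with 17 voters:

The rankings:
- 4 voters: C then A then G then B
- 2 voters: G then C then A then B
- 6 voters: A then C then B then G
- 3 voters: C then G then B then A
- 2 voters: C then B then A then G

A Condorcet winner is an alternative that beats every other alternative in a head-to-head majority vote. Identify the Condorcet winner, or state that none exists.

C

Pairwise majorities:
A–B: A 12–5.
A vs C: C wins 11–6.
A–G: A 12–5.
B vs C: C wins 17–0.
B vs G: G wins 9–8.
C vs G: C, 15–2.
C beats each of A, B, G — C is the Condorcet winner.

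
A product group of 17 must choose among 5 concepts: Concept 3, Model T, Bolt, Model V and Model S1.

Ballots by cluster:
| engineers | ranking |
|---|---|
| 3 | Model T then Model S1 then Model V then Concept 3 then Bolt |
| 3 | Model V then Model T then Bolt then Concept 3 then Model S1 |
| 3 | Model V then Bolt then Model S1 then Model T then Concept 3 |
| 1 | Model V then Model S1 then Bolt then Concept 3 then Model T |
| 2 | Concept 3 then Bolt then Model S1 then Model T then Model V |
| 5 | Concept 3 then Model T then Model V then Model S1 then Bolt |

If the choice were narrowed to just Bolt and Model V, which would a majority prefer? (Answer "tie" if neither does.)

Ballots ranking Bolt above Model V: 2.
Ballots ranking Model V above Bolt: 17 − 2 = 15.
Model V wins the head-to-head 15–2.

Model V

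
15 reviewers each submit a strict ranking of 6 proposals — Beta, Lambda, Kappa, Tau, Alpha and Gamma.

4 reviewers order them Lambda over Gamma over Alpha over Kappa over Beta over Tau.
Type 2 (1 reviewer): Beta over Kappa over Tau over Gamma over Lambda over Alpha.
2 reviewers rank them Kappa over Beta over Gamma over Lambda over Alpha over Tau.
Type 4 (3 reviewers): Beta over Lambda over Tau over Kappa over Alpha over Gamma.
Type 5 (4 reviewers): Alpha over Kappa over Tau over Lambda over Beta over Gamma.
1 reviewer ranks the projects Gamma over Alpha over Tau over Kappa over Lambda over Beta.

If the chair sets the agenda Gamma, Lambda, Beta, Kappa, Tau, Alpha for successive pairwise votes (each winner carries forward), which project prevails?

Alpha

Round 1: Gamma vs Lambda — 4–11, Lambda advances.
Round 2: Lambda vs Beta — 9–6, Lambda advances.
Round 3: Lambda vs Kappa — 7–8, Kappa advances.
Round 4: Kappa vs Tau — 11–4, Kappa advances.
Round 5: Kappa vs Alpha — 6–9, Alpha advances.
The agenda winner is Alpha.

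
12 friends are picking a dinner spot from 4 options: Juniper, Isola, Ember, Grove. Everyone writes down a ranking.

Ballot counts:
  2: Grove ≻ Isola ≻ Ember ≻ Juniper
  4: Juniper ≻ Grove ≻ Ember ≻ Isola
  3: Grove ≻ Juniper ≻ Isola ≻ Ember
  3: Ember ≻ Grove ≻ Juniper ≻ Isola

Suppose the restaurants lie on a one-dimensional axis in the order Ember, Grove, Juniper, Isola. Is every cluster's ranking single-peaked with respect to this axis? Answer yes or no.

Axis positions: Ember=1, Grove=2, Juniper=3, Isola=4.
Cluster 1: ranking walks positions 2-4-1-3; Isola is ranked above Juniper even though Juniper lies between Isola and the peak Grove on the axis — preferences dip and rise again. Not single-peaked.
Cluster 2 (peak Juniper at position 3): ranking walks positions 3-2-1-4, expanding outward from the peak — single-peaked.
Cluster 3 (peak Grove at position 2): ranking walks positions 2-3-4-1, expanding outward from the peak — single-peaked.
Cluster 4 (peak Ember at position 1): ranking walks positions 1-2-3-4, expanding outward from the peak — single-peaked.
Cluster 1 violates single-peakedness, so the profile is not single-peaked on this axis.

no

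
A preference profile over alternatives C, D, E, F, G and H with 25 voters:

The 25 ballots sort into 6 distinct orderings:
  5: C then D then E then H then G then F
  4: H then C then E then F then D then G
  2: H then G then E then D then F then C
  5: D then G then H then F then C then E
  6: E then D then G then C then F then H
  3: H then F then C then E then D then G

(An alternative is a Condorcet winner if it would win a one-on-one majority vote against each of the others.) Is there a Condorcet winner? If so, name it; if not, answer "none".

none

Pairwise majorities:
C vs D: D, 13–12.
C vs E: C wins 17–8.
C–F: C 15–10.
C vs G: G, 13–12.
C–H: H 14–11.
D vs E: E wins 15–10.
D vs F: D wins 18–7.
D vs G: D, 23–2.
D–H: D 16–9.
E vs F: E, 17–8.
E vs G: E wins 18–7.
E vs H: H, 14–11.
F–G: G 18–7.
F vs H: H, 19–6.
G–H: H 14–11.
No alternative is unbeaten: C loses to D; D loses to E; E loses to C; F loses to C; G loses to D; H loses to D. In particular C beats E beats D beats C is a majority cycle — no Condorcet winner exists.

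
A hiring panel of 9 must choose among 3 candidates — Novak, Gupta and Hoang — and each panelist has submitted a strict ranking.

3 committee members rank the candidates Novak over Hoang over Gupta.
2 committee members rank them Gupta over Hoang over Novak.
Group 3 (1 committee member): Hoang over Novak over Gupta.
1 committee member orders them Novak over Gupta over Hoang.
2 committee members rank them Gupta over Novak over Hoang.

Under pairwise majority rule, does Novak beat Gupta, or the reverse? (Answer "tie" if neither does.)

Ballots ranking Novak above Gupta: 3 + 1 + 1 = 5.
Ballots ranking Gupta above Novak: 9 − 5 = 4.
Novak wins the head-to-head 5–4.

Novak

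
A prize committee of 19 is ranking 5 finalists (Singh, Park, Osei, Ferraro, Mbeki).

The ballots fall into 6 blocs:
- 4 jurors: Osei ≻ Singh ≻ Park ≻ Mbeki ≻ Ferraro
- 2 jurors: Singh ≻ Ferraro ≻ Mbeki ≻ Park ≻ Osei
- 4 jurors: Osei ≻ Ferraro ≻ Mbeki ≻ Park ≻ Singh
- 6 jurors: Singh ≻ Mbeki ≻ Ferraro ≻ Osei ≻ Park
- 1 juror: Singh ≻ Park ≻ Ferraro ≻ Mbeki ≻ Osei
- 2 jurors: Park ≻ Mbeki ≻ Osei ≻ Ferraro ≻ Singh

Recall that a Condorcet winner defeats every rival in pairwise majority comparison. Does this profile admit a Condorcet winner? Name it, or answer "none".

none

Check each pair by majority over 19 ballots:
Singh vs Park: 4+2+6+1 = 13 for Singh, 6 for Park — Singh by 13–6.
Singh vs Osei: Singh preferred on 2+6+1 = 9 ballots; Osei wins 10–9.
Singh vs Ferraro: 4+2+6+1 = 13 for Singh, 6 for Ferraro — Singh by 13–6.
Singh vs Mbeki: Singh is ranked higher on 4+2+6+1 = 13 ballots, Mbeki on 6. Singh wins 13–6.
Park vs Osei: 2+1+2 = 5 for Park, 14 for Osei — Osei by 14–5.
Park vs Ferraro: 7 to 12, Ferraro.
Park vs Mbeki: Park is ranked higher on 4+1+2 = 7 ballots, Mbeki on 12. Mbeki wins 12–7.
Osei vs Ferraro: 4+4+2 = 10 for Osei, 9 for Ferraro — Osei by 10–9.
Osei vs Mbeki: Osei is ranked higher on 4+4 = 8 ballots, Mbeki on 11. Mbeki wins 11–8.
Ferraro vs Mbeki: 7 to 12, Mbeki.
Every nominee loses at least once (Singh loses to Osei; Park loses to Singh; Osei loses to Mbeki; Ferraro loses to Singh; Mbeki loses to Singh). The majority relation contains the cycle Singh > Mbeki > Osei > Singh, so there is no Condorcet winner.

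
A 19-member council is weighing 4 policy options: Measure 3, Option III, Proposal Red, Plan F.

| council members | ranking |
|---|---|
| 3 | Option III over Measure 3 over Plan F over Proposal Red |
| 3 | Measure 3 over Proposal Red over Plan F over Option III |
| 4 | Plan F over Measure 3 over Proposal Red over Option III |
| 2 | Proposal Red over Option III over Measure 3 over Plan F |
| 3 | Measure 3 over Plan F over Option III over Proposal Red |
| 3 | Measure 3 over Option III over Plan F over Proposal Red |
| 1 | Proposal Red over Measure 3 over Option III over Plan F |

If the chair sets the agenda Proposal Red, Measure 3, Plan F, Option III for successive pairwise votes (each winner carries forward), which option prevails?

Round 1: Proposal Red vs Measure 3 — 3–16, Measure 3 advances.
Round 2: Measure 3 vs Plan F — 15–4, Measure 3 advances.
Round 3: Measure 3 vs Option III — 14–5, Measure 3 advances.
Measure 3 survives the agenda.

Measure 3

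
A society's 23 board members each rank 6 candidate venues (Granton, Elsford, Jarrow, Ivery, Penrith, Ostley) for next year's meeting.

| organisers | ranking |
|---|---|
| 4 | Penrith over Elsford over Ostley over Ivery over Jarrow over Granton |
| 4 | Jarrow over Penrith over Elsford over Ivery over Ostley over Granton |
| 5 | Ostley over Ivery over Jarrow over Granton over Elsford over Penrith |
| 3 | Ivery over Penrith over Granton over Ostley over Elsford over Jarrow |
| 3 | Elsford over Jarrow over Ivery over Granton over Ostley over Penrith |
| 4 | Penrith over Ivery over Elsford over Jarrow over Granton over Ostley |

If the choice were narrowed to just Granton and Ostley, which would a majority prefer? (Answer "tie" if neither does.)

Ostley

Ballots ranking Granton above Ostley: 3 + 3 + 4 = 10.
Ballots ranking Ostley above Granton: 23 − 10 = 13.
Ostley wins the head-to-head 13–10.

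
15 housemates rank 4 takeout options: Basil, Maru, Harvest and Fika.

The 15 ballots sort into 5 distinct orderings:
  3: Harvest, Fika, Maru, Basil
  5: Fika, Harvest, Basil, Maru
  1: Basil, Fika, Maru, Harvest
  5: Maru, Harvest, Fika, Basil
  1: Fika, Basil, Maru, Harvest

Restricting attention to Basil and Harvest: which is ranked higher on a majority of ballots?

Harvest

Ballots ranking Basil above Harvest: 1 + 1 = 2.
Ballots ranking Harvest above Basil: 15 − 2 = 13.
Harvest wins the head-to-head 13–2.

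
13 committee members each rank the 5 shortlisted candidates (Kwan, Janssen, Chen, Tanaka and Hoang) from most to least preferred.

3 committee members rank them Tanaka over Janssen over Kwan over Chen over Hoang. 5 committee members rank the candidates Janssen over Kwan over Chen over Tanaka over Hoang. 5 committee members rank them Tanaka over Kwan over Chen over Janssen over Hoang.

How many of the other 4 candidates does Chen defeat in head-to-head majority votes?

1

Chen against each rival (13 committee members):
Chen vs Kwan: 0 to 13, Kwan.
Chen vs Janssen: Janssen wins 8–5.
Chen vs Tanaka: Tanaka wins 8–5.
Chen–Hoang: Chen 13–0.
Chen beats Hoang; loses to Kwan, Janssen, Tanaka — 1 pairwise win.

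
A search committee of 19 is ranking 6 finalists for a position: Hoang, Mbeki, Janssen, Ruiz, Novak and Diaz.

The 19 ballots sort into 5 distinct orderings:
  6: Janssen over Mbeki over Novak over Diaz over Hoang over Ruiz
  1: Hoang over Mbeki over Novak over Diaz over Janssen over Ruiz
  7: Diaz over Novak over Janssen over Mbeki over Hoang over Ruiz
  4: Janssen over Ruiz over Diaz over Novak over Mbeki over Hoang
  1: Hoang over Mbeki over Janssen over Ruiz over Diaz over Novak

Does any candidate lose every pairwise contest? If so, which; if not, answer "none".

Head-to-head results (19 committee members):
Hoang vs Mbeki: 1+1 = 2 for Hoang, 17 for Mbeki — Mbeki by 17–2.
Hoang vs Janssen: 2 to 17, Janssen.
Hoang vs Ruiz: Hoang preferred on 6+1+7+1 = 15 ballots; Hoang wins 15–4.
Hoang–Novak: Novak 17–2.
Hoang vs Diaz: Hoang is ranked higher on 1+1 = 2 ballots, Diaz on 17. Diaz wins 17–2.
Mbeki–Janssen: Janssen 17–2.
Mbeki vs Ruiz: 15 to 4, Mbeki.
Mbeki vs Novak: 6+1+1 = 8 for Mbeki, 11 for Novak — Novak by 11–8.
Mbeki vs Diaz: Mbeki is ranked higher on 6+1+1 = 8 ballots, Diaz on 11. Diaz wins 11–8.
Janssen vs Ruiz: Janssen is ranked higher on 6+1+7+4+1 = 19 ballots, Ruiz on 0. Janssen wins 19–0.
Janssen vs Novak: 11 to 8, Janssen.
Janssen vs Diaz: 6+4+1 = 11 for Janssen, 8 for Diaz — Janssen by 11–8.
Ruiz vs Novak: 4+1 = 5 for Ruiz, 14 for Novak — Novak by 14–5.
Ruiz vs Diaz: 4+1 = 5 for Ruiz, 14 for Diaz — Diaz by 14–5.
Novak vs Diaz: Diaz, 12–7.
Ruiz is beaten in every head-to-head and is the Condorcet loser.

Ruiz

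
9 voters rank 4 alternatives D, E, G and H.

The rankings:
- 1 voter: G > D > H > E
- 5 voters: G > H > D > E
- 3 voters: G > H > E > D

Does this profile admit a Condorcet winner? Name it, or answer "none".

G

Head-to-head results (9 voters):
D vs E: 1+5 = 6 for D, 3 for E — D by 6–3.
D–G: G 9–0.
D–H: H 8–1.
E–G: G 9–0.
E vs H: H, 9–0.
G vs H: G, 9–0.
G defeats every rival head-to-head and is the Condorcet winner.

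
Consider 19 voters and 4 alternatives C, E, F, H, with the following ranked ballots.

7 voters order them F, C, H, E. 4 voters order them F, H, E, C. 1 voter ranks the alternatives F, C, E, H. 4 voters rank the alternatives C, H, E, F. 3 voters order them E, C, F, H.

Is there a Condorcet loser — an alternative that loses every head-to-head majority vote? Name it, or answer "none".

E

Pairwise majorities:
C vs E: C preferred on 7+1+4 = 12 ballots; C wins 12–7.
C vs F: F wins 12–7.
C vs H: C is ranked higher on 7+1+4+3 = 15 ballots, H on 4. C wins 15–4.
E vs F: 7 to 12, F.
E–H: H 15–4.
F vs H: F, 15–4.
Only E has no wins; E is the Condorcet loser.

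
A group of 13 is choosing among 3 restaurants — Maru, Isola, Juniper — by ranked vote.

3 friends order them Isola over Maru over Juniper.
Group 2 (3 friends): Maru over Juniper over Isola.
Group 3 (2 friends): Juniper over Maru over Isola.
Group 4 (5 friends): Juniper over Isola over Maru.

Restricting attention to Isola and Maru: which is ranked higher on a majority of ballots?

Isola

Ballots ranking Isola above Maru: 3 + 5 = 8.
Ballots ranking Maru above Isola: 13 − 8 = 5.
Isola wins the head-to-head 8–5.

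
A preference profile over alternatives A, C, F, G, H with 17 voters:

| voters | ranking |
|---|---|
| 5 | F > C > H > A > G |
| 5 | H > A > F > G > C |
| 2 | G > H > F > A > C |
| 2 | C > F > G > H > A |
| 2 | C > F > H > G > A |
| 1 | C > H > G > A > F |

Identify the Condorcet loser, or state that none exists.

Pairwise majorities:
A vs C: A preferred on 5+2 = 7 ballots; C wins 10–7.
A vs F: F, 11–6.
A vs G: A wins 10–7.
A vs H: A preferred on 0 ballots; H wins 17–0.
C vs F: C preferred on 2+2+1 = 5 ballots; F wins 12–5.
C vs G: C wins 10–7.
C vs H: C wins 10–7.
F vs G: F preferred on 5+5+2+2 = 14 ballots; F wins 14–3.
F vs H: F is ranked higher on 5+2+2 = 9 ballots, H on 8. F wins 9–8.
G–H: H 13–4.
Only G has no wins; G is the Condorcet loser.

G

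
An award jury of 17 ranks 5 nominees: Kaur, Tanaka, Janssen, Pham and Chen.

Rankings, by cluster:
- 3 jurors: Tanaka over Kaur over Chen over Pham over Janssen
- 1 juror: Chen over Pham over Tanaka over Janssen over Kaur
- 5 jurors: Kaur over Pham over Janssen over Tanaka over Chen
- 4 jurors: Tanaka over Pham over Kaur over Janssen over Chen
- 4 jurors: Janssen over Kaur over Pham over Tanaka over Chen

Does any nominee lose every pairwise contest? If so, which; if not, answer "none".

Head-to-head results (17 jurors):
Kaur–Tanaka: Kaur 9–8.
Kaur vs Janssen: 12 to 5, Kaur.
Kaur vs Pham: Kaur preferred on 3+5+4 = 12 ballots; Kaur wins 12–5.
Kaur vs Chen: Kaur wins 16–1.
Tanaka vs Janssen: Janssen, 9–8.
Tanaka vs Pham: Pham wins 10–7.
Tanaka vs Chen: Tanaka preferred on 3+5+4+4 = 16 ballots; Tanaka wins 16–1.
Janssen vs Pham: 4 for Janssen, 13 for Pham — Pham by 13–4.
Janssen–Chen: Janssen 13–4.
Pham vs Chen: Pham wins 13–4.
Chen loses to every other nominee — it is the Condorcet loser.

Chen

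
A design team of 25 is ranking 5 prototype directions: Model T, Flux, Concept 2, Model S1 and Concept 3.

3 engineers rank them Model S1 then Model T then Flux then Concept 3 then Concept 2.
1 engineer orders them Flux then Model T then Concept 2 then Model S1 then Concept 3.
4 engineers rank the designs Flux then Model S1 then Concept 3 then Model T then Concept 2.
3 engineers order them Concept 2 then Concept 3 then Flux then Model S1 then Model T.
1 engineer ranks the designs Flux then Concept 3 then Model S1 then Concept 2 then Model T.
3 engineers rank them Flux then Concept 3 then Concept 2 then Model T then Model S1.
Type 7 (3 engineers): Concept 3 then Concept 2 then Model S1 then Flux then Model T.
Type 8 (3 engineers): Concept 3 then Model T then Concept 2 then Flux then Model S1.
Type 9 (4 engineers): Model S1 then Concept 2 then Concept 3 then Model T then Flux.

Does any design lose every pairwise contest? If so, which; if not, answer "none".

Head-to-head results (25 engineers):
Model T vs Flux: Flux wins 15–10.
Model T vs Concept 2: 11 to 14, Concept 2.
Model T vs Model S1: Model S1 wins 18–7.
Model T vs Concept 3: 3+1 = 4 for Model T, 21 for Concept 3 — Concept 3 by 21–4.
Flux vs Concept 2: Flux is ranked higher on 3+1+4+1+3 = 12 ballots, Concept 2 on 13. Concept 2 wins 13–12.
Flux vs Model S1: Flux, 15–10.
Flux vs Concept 3: Concept 3 wins 13–12.
Concept 2 vs Model S1: Concept 2 wins 13–12.
Concept 2 vs Concept 3: Concept 3, 17–8.
Model S1 vs Concept 3: Model S1 is ranked higher on 3+1+4+4 = 12 ballots, Concept 3 on 13. Concept 3 wins 13–12.
Model T loses to every other design — it is the Condorcet loser.

Model T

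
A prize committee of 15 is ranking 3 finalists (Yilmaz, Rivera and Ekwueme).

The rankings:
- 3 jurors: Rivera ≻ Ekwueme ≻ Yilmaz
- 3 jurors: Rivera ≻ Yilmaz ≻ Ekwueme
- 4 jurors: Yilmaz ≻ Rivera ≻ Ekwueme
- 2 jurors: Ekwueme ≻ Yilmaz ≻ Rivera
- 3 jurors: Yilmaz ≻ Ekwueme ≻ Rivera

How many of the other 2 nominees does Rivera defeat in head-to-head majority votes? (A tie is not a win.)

Rivera against each rival (15 jurors):
Rivera vs Yilmaz: Yilmaz, 9–6.
Rivera vs Ekwueme: Rivera, 10–5.
Rivera beats Ekwueme; loses to Yilmaz — 1 pairwise win.

1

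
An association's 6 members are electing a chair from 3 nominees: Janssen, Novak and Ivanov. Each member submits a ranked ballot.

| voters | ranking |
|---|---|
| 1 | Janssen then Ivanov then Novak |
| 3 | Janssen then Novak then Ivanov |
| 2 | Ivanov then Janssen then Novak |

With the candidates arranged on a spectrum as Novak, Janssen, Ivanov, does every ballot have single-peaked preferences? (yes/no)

yes

Axis positions: Novak=1, Janssen=2, Ivanov=3.
Bloc 1 (peak Janssen at position 2): ranking walks positions 2-3-1, expanding outward from the peak — single-peaked.
Bloc 2 (peak Janssen at position 2): ranking walks positions 2-1-3, expanding outward from the peak — single-peaked.
Bloc 3 (peak Ivanov at position 3): ranking walks positions 3-2-1, expanding outward from the peak — single-peaked.
Every ranking is single-peaked on this axis.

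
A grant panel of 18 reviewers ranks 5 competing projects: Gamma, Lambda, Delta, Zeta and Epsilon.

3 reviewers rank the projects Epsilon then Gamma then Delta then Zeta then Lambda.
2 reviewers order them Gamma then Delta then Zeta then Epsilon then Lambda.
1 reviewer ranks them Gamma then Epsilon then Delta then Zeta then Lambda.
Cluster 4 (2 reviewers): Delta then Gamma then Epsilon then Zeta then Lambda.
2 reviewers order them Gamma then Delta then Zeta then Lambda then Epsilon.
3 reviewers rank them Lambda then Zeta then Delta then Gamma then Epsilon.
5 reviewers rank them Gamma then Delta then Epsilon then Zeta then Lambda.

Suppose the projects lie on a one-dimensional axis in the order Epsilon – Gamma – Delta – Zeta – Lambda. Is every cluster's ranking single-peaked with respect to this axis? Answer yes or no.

yes

Axis positions: Epsilon=1, Gamma=2, Delta=3, Zeta=4, Lambda=5.
Cluster 1 (peak Epsilon at position 1): ranking walks positions 1-2-3-4-5, expanding outward from the peak — single-peaked.
Cluster 2 (peak Gamma at position 2): ranking walks positions 2-3-4-1-5, expanding outward from the peak — single-peaked.
Cluster 3 (peak Gamma at position 2): ranking walks positions 2-1-3-4-5, expanding outward from the peak — single-peaked.
Cluster 4 (peak Delta at position 3): ranking walks positions 3-2-1-4-5, expanding outward from the peak — single-peaked.
Cluster 5 (peak Gamma at position 2): ranking walks positions 2-3-4-5-1, expanding outward from the peak — single-peaked.
Cluster 6 (peak Lambda at position 5): ranking walks positions 5-4-3-2-1, expanding outward from the peak — single-peaked.
Cluster 7 (peak Gamma at position 2): ranking walks positions 2-3-1-4-5, expanding outward from the peak — single-peaked.
Every ranking is single-peaked on this axis.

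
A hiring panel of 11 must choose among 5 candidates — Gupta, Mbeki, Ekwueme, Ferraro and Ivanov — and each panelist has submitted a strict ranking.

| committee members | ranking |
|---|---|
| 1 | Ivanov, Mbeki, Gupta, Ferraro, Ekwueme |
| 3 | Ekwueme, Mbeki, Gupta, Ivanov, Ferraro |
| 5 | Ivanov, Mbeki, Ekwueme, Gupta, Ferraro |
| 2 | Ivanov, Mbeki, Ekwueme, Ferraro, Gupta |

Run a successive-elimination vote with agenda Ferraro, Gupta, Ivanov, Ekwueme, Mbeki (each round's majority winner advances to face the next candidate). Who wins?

Round 1: Ferraro vs Gupta — 2–9, Gupta advances.
Round 2: Gupta vs Ivanov — 3–8, Ivanov advances.
Round 3: Ivanov vs Ekwueme — 8–3, Ivanov advances.
Round 4: Ivanov vs Mbeki — 8–3, Ivanov advances.
Ivanov survives the agenda.

Ivanov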